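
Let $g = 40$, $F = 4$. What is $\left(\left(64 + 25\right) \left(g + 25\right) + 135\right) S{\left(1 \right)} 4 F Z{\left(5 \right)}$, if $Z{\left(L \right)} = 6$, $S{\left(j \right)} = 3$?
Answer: $1704960$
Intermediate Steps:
$\left(\left(64 + 25\right) \left(g + 25\right) + 135\right) S{\left(1 \right)} 4 F Z{\left(5 \right)} = \left(\left(64 + 25\right) \left(40 + 25\right) + 135\right) 3 \cdot 4 \cdot 4 \cdot 6 = \left(89 \cdot 65 + 135\right) 3 \cdot 16 \cdot 6 = \left(5785 + 135\right) 3 \cdot 96 = 5920 \cdot 288 = 1704960$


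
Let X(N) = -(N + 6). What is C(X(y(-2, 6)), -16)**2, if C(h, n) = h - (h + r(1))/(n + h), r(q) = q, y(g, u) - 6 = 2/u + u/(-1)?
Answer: 1745041/40401 ≈ 43.193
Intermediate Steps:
y(g, u) = 6 - u + 2/u (y(g, u) = 6 + (2/u + u/(-1)) = 6 + (2/u + u*(-1)) = 6 + (2/u - u) = 6 + (-u + 2/u) = 6 - u + 2/u)
X(N) = -6 - N (X(N) = -(6 + N) = -6 - N)
C(h, n) = h - (1 + h)/(h + n) (C(h, n) = h - (h + 1)/(n + h) = h - (1 + h)/(h + n))
C(X(y(-2, 6)), -16)**2 = ((-1 + (-6 - (6 - 1*6 + 2/6))**2 - (-6 - (6 - 1*6 + 2/6)) + (-6 - (6 - 1*6 + 2/6))*(-16))/((-6 - (6 - 1*6 + 2/6)) - 16))**2 = ((-1 + (-6 - (6 - 6 + 2*(1/6)))**2 - (-6 - (6 - 6 + 2*(1/6))) + (-6 - (6 - 6 + 2*(1/6)))*(-16))/((-6 - (6 - 6 + 2*(1/6))) - 16))**2 = ((-1 + (-6 - (6 - 6 + 1/3))**2 - (-6 - (6 - 6 + 1/3)) + (-6 - (6 - 6 + 1/3))*(-16))/((-6 - (6 - 6 + 1/3)) - 16))**2 = ((-1 + (-6 - 1*1/3)**2 - (-6 - 1*1/3) + (-6 - 1*1/3)*(-16))/((-6 - 1*1/3) - 16))**2 = ((-1 + (-6 - 1/3)**2 - (-6 - 1/3) + (-6 - 1/3)*(-16))/((-6 - 1/3) - 16))**2 = ((-1 + (-19/3)**2 - 1*(-19/3) - 19/3*(-16))/(-19/3 - 16))**2 = ((-1 + 361/9 + 19/3 + 304/3)/(-67/3))**2 = (-3/67*1321/9)**2 = (-1321/201)**2 = 1745041/40401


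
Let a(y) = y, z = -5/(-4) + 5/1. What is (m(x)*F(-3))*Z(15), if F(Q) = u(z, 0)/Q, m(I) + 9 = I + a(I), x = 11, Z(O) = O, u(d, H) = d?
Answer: -1625/4 ≈ -406.25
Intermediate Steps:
z = 25/4 (z = -5*(-¼) + 5*1 = 5/4 + 5 = 25/4 ≈ 6.2500)
m(I) = -9 + 2*I (m(I) = -9 + (I + I) = -9 + 2*I)
F(Q) = 25/(4*Q)
(m(x)*F(-3))*Z(15) = ((-9 + 2*11)*((25/4)/(-3)))*15 = ((-9 + 22)*((25/4)*(-⅓)))*15 = (13*(-25/12))*15 = -325/12*15 = -1625/4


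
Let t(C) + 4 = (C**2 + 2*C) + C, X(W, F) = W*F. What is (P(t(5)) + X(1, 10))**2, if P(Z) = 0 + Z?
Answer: 2116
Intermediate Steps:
X(W, F) = F*W
t(C) = -4 + C**2 + 3*C (t(C) = -4 + ((C**2 + 2*C) + C) = -4 + (C**2 + 3*C) = -4 + C**2 + 3*C)
P(Z) = Z
(P(t(5)) + X(1, 10))**2 = ((-4 + 5**2 + 3*5) + 10*1)**2 = ((-4 + 25 + 15) + 10)**2 = (36 + 10)**2 = 46**2 = 2116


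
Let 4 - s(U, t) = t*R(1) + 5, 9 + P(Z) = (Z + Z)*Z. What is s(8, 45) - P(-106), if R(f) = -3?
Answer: -22329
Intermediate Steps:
P(Z) = -9 + 2*Z² (P(Z) = -9 + (Z + Z)*Z = -9 + (2*Z)*Z = -9 + 2*Z²)
s(U, t) = -1 + 3*t (s(U, t) = 4 - (t*(-3) + 5) = 4 - (-3*t + 5) = 4 - (5 - 3*t) = 4 + (-5 + 3*t) = -1 + 3*t)
s(8, 45) - P(-106) = (-1 + 3*45) - (-9 + 2*(-106)²) = (-1 + 135) - (-9 + 2*11236) = 134 - (-9 + 22472) = 134 - 1*22463 = 134 - 22463 = -22329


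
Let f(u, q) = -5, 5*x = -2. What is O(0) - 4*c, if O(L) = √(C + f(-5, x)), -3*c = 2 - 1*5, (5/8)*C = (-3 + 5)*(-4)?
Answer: -4 + I*√445/5 ≈ -4.0 + 4.219*I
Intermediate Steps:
x = -⅖ (x = (⅕)*(-2) = -⅖ ≈ -0.40000)
C = -64/5 (C = 8*((-3 + 5)*(-4))/5 = 8*(2*(-4))/5 = (8/5)*(-8) = -64/5 ≈ -12.800)
c = 1 (c = -(2 - 1*5)/3 = -(2 - 5)/3 = -⅓*(-3) = 1)
O(L) = I*√445/5 (O(L) = √(-64/5 - 5) = √(-89/5) = I*√445/5)
O(0) - 4*c = I*√445/5 - 4*1 = I*√445/5 - 4 = -4 + I*√445/5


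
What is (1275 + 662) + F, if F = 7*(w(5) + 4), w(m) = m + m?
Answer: 2035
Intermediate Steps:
w(m) = 2*m
F = 98 (F = 7*(2*5 + 4) = 7*(10 + 4) = 7*14 = 98)
(1275 + 662) + F = (1275 + 662) + 98 = 1937 + 98 = 2035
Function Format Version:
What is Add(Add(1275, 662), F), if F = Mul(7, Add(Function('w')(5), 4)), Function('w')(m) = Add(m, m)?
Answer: 2035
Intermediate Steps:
Function('w')(m) = Mul(2, m)
F = 98 (F = Mul(7, Add(Mul(2, 5), 4)) = Mul(7, Add(10, 4)) = Mul(7, 14) = 98)
Add(Add(1275, 662), F) = Add(Add(1275, 662), 98) = Add(1937, 98) = 2035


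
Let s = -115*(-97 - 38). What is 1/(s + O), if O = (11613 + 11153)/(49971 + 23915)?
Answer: 36943/573551458 ≈ 6.4411e-5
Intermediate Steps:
O = 11383/36943 (O = 22766/73886 = 22766*(1/73886) = 11383/36943 ≈ 0.30812)
s = 15525 (s = -115*(-135) = 15525)
1/(s + O) = 1/(15525 + 11383/36943) = 1/(573551458/36943) = 36943/573551458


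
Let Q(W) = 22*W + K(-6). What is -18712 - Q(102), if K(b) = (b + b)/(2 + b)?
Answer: -20959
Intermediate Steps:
K(b) = 2*b/(2 + b) (K(b) = (2*b)/(2 + b) = 2*b/(2 + b))
Q(W) = 3 + 22*W (Q(W) = 22*W + 2*(-6)/(2 - 6) = 22*W + 2*(-6)/(-4) = 22*W + 2*(-6)*(-1/4) = 22*W + 3 = 3 + 22*W)
-18712 - Q(102) = -18712 - (3 + 22*102) = -18712 - (3 + 2244) = -18712 - 1*2247 = -18712 - 2247 = -20959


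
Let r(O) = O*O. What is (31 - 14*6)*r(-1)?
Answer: -53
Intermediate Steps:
r(O) = O²
(31 - 14*6)*r(-1) = (31 - 14*6)*(-1)² = (31 - 84)*1 = -53*1 = -53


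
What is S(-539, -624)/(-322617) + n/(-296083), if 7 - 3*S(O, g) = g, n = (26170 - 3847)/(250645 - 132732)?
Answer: -22051099283422/33789647772889929 ≈ -0.00065260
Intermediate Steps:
n = 22323/117913 ≈ 0.18932
S(O, g) = 7/3 - g/3
S(-539, -624)/(-322617) + n/(-296083) = (7/3 - ⅓*(-624))/(-322617) + (22323/117913)/(-296083) = (7/3 + 208)*(-1/322617) + (22323/117913)*(-1/296083) = (631/3)*(-1/322617) - 22323/34912034779 = -631/967851 - 22323/34912034779 = -22051099283422/33789647772889929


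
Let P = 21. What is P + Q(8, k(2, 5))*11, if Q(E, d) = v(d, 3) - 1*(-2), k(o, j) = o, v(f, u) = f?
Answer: 65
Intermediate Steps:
Q(E, d) = 2 + d (Q(E, d) = d - 1*(-2) = d + 2 = 2 + d)
P + Q(8, k(2, 5))*11 = 21 + (2 + 2)*11 = 21 + 4*11 = 21 + 44 = 65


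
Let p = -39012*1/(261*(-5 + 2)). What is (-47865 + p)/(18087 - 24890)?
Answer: 12479761/1775583 ≈ 7.0285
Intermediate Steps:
p = 13004/261 (p = -39012/((-3*261)) = -39012/(-783) = -39012*(-1/783) = 13004/261 ≈ 49.824)
(-47865 + p)/(18087 - 24890) = (-47865 + 13004/261)/(18087 - 24890) = -12479761/261/(-6803) = -12479761/261*(-1/6803) = 12479761/1775583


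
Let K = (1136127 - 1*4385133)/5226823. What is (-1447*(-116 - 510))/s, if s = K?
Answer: -2367285631753/1624503 ≈ -1.4572e+6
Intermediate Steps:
K = -3249006/5226823 (K = (1136127 - 4385133)*(1/5226823) = -3249006*1/5226823 = -3249006/5226823 ≈ -0.62160)
s = -3249006/5226823 ≈ -0.62160
(-1447*(-116 - 510))/s = (-1447*(-116 - 510))/(-3249006/5226823) = -1447*(-626)*(-5226823/3249006) = 905822*(-5226823/3249006) = -2367285631753/1624503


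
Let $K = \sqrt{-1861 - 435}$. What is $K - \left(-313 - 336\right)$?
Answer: $649 + 2 i \sqrt{574} \approx 649.0 + 47.917 i$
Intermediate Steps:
$K = 2 i \sqrt{574}$ ($K = \sqrt{-2296} = 2 i \sqrt{574} \approx 47.917 i$)
$K - \left(-313 - 336\right) = 2 i \sqrt{574} - \left(-313 - 336\right) = 2 i \sqrt{574} - -649 = 2 i \sqrt{574} + 649 = 649 + 2 i \sqrt{574}$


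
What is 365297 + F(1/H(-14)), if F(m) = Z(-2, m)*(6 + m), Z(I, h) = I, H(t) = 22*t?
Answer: 56253891/154 ≈ 3.6529e+5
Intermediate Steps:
F(m) = -12 - 2*m (F(m) = -2*(6 + m) = -12 - 2*m)
365297 + F(1/H(-14)) = 365297 + (-12 - 2/(22*(-14))) = 365297 + (-12 - 2/(-308)) = 365297 + (-12 - 2*(-1/308)) = 365297 + (-12 + 1/154) = 365297 - 1847/154 = 56253891/154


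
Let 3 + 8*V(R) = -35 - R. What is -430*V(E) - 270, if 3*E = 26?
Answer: 6715/3 ≈ 2238.3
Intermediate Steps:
E = 26/3 (E = (⅓)*26 = 26/3 ≈ 8.6667)
V(R) = -19/4 - R/8 (V(R) = -3/8 + (-35 - R)/8 = -3/8 + (-35/8 - R/8) = -19/4 - R/8)
-430*V(E) - 270 = -430*(-19/4 - ⅛*26/3) - 270 = -430*(-19/4 - 13/12) - 270 = -430*(-35/6) - 270 = 7525/3 - 270 = 6715/3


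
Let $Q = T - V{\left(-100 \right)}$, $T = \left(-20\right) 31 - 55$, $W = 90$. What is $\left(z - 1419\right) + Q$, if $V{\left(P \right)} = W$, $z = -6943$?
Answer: $-9127$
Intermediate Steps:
$T = -675$ ($T = -620 - 55 = -675$)
$V{\left(P \right)} = 90$
$Q = -765$ ($Q = -675 - 90 = -765$)
$\left(z - 1419\right) + Q = \left(-6943 - 1419\right) - 765 = -8362 - 765 = -9127$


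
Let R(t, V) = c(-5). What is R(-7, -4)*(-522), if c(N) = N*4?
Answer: 10440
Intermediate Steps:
c(N) = 4*N
R(t, V) = -20 (R(t, V) = 4*(-5) = -20)
R(-7, -4)*(-522) = -20*(-522) = 10440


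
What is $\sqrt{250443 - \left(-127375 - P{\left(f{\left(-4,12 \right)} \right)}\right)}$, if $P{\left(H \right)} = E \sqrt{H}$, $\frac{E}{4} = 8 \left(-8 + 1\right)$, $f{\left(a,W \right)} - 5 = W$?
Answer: $\sqrt{377818 - 224 \sqrt{17}} \approx 613.92$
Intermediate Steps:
$f{\left(a,W \right)} = 5 + W$
$E = -224$ ($E = 4 \cdot 8 \left(-8 + 1\right) = 4 \cdot 8 \left(-7\right) = 4 \left(-56\right) = -224$)
$P{\left(H \right)} = - 224 \sqrt{H}$
$\sqrt{250443 - \left(-127375 - P{\left(f{\left(-4,12 \right)} \right)}\right)} = \sqrt{250443 + \left(\left(- 224 \sqrt{5 + 12} + 15537\right) - -111838\right)} = \sqrt{250443 + \left(\left(- 224 \sqrt{17} + 15537\right) + 111838\right)} = \sqrt{250443 + \left(\left(15537 - 224 \sqrt{17}\right) + 111838\right)} = \sqrt{250443 + \left(127375 - 224 \sqrt{17}\right)} = \sqrt{377818 - 224 \sqrt{17}}$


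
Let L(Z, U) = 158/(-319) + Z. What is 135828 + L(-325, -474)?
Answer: 43225299/319 ≈ 1.3550e+5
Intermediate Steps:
L(Z, U) = -158/319 + Z (L(Z, U) = 158*(-1/319) + Z = -158/319 + Z)
135828 + L(-325, -474) = 135828 + (-158/319 - 325) = 135828 - 103833/319 = 43225299/319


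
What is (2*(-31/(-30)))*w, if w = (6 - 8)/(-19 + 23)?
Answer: -31/30 ≈ -1.0333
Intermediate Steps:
w = -1/2 (w = -2/4 = -2*1/4 = -1/2 ≈ -0.50000)
(2*(-31/(-30)))*w = (2*(-31/(-30)))*(-1/2) = (2*(-31*(-1/30)))*(-1/2) = (2*(31/30))*(-1/2) = (31/15)*(-1/2) = -31/30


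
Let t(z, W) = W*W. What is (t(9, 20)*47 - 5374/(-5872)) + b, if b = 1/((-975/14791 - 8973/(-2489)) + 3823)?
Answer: 7776132313465024579/413603919090520 ≈ 18801.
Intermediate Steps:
t(z, W) = W²
b = 36814799/140873269445 (b = 1/((-975*1/14791 - 8973*(-1/2489)) + 3823) = 1/((-975/14791 + 8973/2489) + 3823) = 1/(130292868/36814799 + 3823) = 1/(140873269445/36814799) = 36814799/140873269445 ≈ 0.00026133)
(t(9, 20)*47 - 5374/(-5872)) + b = (20²*47 - 5374/(-5872)) + 36814799/140873269445 = (400*47 - 5374*(-1/5872)) + 36814799/140873269445 = (18800 + 2687/2936) + 36814799/140873269445 = 55199487/2936 + 36814799/140873269445 = 7776132313465024579/413603919090520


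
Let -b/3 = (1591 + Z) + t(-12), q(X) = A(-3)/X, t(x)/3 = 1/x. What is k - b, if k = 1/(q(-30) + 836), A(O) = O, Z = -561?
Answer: 103316917/33444 ≈ 3089.3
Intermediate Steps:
t(x) = 3/x
q(X) = -3/X
b = -12357/4 (b = -3*((1591 - 561) + 3/(-12)) = -3*(1030 + 3*(-1/12)) = -3*(1030 - ¼) = -3*4119/4 = -12357/4 ≈ -3089.3)
k = 10/8361 (k = 1/(-3/(-30) + 836) = 1/(-3*(-1/30) + 836) = 1/(⅒ + 836) = 1/(8361/10) = 10/8361 ≈ 0.0011960)
k - b = 10/8361 - 1*(-12357/4) = 10/8361 + 12357/4 = 103316917/33444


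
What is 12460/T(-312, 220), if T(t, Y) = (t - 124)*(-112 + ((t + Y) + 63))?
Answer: 3115/15369 ≈ 0.20268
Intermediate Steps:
T(t, Y) = (-124 + t)*(-49 + Y + t) (T(t, Y) = (-124 + t)*(-112 + ((Y + t) + 63)) = (-124 + t)*(-112 + (63 + Y + t)) = (-124 + t)*(-49 + Y + t))
12460/T(-312, 220) = 12460/(6076 + (-312)² - 173*(-312) - 124*220 + 220*(-312)) = 12460/(6076 + 97344 + 53976 - 27280 - 68640) = 12460/61476 = 12460*(1/61476) = 3115/15369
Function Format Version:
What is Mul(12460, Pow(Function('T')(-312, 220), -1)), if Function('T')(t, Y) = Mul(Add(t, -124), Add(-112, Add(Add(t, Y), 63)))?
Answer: Rational(3115, 15369) ≈ 0.20268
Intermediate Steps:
Function('T')(t, Y) = Mul(Add(-124, t), Add(-49, Y, t)) (Function('T')(t, Y) = Mul(Add(-124, t), Add(-112, Add(Add(Y, t), 63))) = Mul(Add(-124, t), Add(-112, Add(63, Y, t))) = Mul(Add(-124, t), Add(-49, Y, t)))
Mul(12460, Pow(Function('T')(-312, 220), -1)) = Mul(12460, Pow(Add(6076, Pow(-312, 2), Mul(-173, -312), Mul(-124, 220), Mul(220, -312)), -1)) = Mul(12460, Pow(Add(6076, 97344, 53976, -27280, -68640), -1)) = Mul(12460, Pow(61476, -1)) = Mul(12460, Rational(1, 61476)) = Rational(3115, 15369)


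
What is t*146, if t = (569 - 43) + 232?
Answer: 110668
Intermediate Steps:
t = 758 (t = 526 + 232 = 758)
t*146 = 758*146 = 110668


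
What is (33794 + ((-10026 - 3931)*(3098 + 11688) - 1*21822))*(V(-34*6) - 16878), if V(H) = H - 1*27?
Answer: 3530548739070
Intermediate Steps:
V(H) = -27 + H (V(H) = H - 27 = -27 + H)
(33794 + ((-10026 - 3931)*(3098 + 11688) - 1*21822))*(V(-34*6) - 16878) = (33794 + ((-10026 - 3931)*(3098 + 11688) - 1*21822))*((-27 - 34*6) - 16878) = (33794 + (-13957*14786 - 21822))*((-27 - 204) - 16878) = (33794 + (-206368202 - 21822))*(-231 - 16878) = (33794 - 206390024)*(-17109) = -206356230*(-17109) = 3530548739070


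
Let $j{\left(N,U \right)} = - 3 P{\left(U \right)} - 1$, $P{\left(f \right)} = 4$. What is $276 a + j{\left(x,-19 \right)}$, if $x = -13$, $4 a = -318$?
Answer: $-21955$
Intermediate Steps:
$a = - \frac{159}{2}$ ($a = \frac{1}{4} \left(-318\right) = - \frac{159}{2} \approx -79.5$)
$j{\left(N,U \right)} = -13$ ($j{\left(N,U \right)} = \left(-3\right) 4 - 1 = -12 - 1 = -13$)
$276 a + j{\left(x,-19 \right)} = 276 \left(- \frac{159}{2}\right) - 13 = -21942 - 13 = -21955$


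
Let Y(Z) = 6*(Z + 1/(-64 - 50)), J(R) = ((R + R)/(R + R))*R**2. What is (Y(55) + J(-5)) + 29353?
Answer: 564451/19 ≈ 29708.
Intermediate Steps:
J(R) = R**2 (J(R) = ((2*R)/((2*R)))*R**2 = ((2*R)*(1/(2*R)))*R**2 = 1*R**2 = R**2)
Y(Z) = -1/19 + 6*Z (Y(Z) = 6*(Z + 1/(-114)) = 6*(Z - 1/114) = 6*(-1/114 + Z) = -1/19 + 6*Z)
(Y(55) + J(-5)) + 29353 = ((-1/19 + 6*55) + (-5)**2) + 29353 = ((-1/19 + 330) + 25) + 29353 = (6269/19 + 25) + 29353 = 6744/19 + 29353 = 564451/19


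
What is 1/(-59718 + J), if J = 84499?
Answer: 1/24781 ≈ 4.0354e-5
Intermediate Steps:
1/(-59718 + J) = 1/(-59718 + 84499) = 1/24781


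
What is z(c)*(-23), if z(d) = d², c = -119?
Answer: -325703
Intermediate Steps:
z(c)*(-23) = (-119)²*(-23) = 14161*(-23) = -325703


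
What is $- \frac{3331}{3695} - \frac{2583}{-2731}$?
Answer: $\frac{447224}{10091045} \approx 0.044319$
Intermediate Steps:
$- \frac{3331}{3695} - \frac{2583}{-2731} = \left(-3331\right) \frac{1}{3695} - - \frac{2583}{2731} = - \frac{3331}{3695} + \frac{2583}{2731} = \frac{447224}{10091045}$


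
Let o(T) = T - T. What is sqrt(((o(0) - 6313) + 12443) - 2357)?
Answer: 7*sqrt(77) ≈ 61.425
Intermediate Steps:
o(T) = 0
sqrt(((o(0) - 6313) + 12443) - 2357) = sqrt(((0 - 6313) + 12443) - 2357) = sqrt((-6313 + 12443) - 2357) = sqrt(6130 - 2357) = sqrt(3773) = 7*sqrt(77)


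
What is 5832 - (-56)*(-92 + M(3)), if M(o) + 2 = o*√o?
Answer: 568 + 168*√3 ≈ 858.98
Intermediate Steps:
M(o) = -2 + o^(3/2) (M(o) = -2 + o*√o = -2 + o^(3/2))
5832 - (-56)*(-92 + M(3)) = 5832 - (-56)*(-92 + (-2 + 3^(3/2))) = 5832 - (-56)*(-92 + (-2 + 3*√3)) = 5832 - (-56)*(-94 + 3*√3) = 5832 - (5264 - 168*√3) = 5832 + (-5264 + 168*√3) = 568 + 168*√3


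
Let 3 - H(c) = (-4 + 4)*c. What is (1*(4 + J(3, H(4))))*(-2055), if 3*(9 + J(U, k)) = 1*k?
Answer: 8220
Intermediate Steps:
H(c) = 3 (H(c) = 3 - (-4 + 4)*c = 3 - 0*c = 3 - 1*0 = 3 + 0 = 3)
J(U, k) = -9 + k/3 (J(U, k) = -9 + (1*k)/3 = -9 + k/3)
(1*(4 + J(3, H(4))))*(-2055) = (1*(4 + (-9 + (1/3)*3)))*(-2055) = (1*(4 + (-9 + 1)))*(-2055) = (1*(4 - 8))*(-2055) = (1*(-4))*(-2055) = -4*(-2055) = 8220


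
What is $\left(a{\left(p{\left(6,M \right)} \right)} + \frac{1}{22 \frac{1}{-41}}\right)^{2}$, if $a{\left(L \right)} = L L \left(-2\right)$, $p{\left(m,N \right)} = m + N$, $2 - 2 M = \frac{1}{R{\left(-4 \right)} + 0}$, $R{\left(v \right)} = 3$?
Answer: $\frac{88924900}{9801} \approx 9073.0$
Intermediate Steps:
$M = \frac{5}{6}$ ($M = 1 - \frac{1}{2 \left(3 + 0\right)} = 1 - \frac{1}{2 \cdot 3} = 1 - \frac{1}{6} = \frac{5}{6} \approx 0.83333$)
$p{\left(m,N \right)} = N + m$
$a{\left(L \right)} = - 2 L^{2}$ ($a{\left(L \right)} = L^{2} \left(-2\right) = - 2 L^{2}$)
$\left(a{\left(p{\left(6,M \right)} \right)} + \frac{1}{22 \frac{1}{-41}}\right)^{2} = \left(- 2 \left(\frac{5}{6} + 6\right)^{2} + \frac{1}{22 \frac{1}{-41}}\right)^{2} = \left(- 2 \left(\frac{41}{6}\right)^{2} + \frac{1}{22 \left(- \frac{1}{41}\right)}\right)^{2} = \left(\left(-2\right) \frac{1681}{36} + \frac{1}{- \frac{22}{41}}\right)^{2} = \left(- \frac{1681}{18} - \frac{41}{22}\right)^{2} = \left(- \frac{9430}{99}\right)^{2} = \frac{88924900}{9801}$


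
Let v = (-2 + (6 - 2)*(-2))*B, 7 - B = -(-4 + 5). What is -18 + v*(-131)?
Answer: 10462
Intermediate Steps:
B = 8 (B = 7 - (-1)*(-4 + 5) = 7 - (-1) = 7 - 1*(-1) = 7 + 1 = 8)
v = -80 (v = (-2 + (6 - 2)*(-2))*8 = (-2 + 4*(-2))*8 = (-2 - 8)*8 = -10*8 = -80)
-18 + v*(-131) = -18 - 80*(-131) = -18 + 10480 = 10462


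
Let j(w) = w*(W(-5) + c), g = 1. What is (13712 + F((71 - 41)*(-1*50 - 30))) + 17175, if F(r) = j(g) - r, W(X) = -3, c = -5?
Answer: 33279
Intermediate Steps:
j(w) = -8*w (j(w) = w*(-3 - 5) = w*(-8) = -8*w)
F(r) = -8 - r (F(r) = -8*1 - r = -8 - r)
(13712 + F((71 - 41)*(-1*50 - 30))) + 17175 = (13712 + (-8 - (71 - 41)*(-1*50 - 30))) + 17175 = (13712 + (-8 - 30*(-50 - 30))) + 17175 = (13712 + (-8 - 30*(-80))) + 17175 = (13712 + (-8 - 1*(-2400))) + 17175 = (13712 + (-8 + 2400)) + 17175 = (13712 + 2392) + 17175 = 16104 + 17175 = 33279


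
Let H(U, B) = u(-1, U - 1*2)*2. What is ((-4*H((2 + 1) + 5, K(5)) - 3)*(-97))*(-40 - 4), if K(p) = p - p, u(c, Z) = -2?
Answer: 55484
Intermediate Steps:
K(p) = 0
H(U, B) = -4 (H(U, B) = -2*2 = -4)
((-4*H((2 + 1) + 5, K(5)) - 3)*(-97))*(-40 - 4) = ((-4*(-4) - 3)*(-97))*(-40 - 4) = ((16 - 3)*(-97))*(-44) = (13*(-97))*(-44) = -1261*(-44) = 55484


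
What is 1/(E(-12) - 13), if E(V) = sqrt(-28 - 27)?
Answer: -13/224 - I*sqrt(55)/224 ≈ -0.058036 - 0.033108*I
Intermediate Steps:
E(V) = I*sqrt(55) (E(V) = sqrt(-55) = I*sqrt(55))
1/(E(-12) - 13) = 1/(I*sqrt(55) - 13) = 1/(-13 + I*sqrt(55))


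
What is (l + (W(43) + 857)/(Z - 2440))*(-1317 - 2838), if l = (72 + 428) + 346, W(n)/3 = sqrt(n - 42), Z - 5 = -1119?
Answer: -6244599360/1777 ≈ -3.5141e+6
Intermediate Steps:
Z = -1114 (Z = 5 - 1119 = -1114)
W(n) = 3*sqrt(-42 + n) (W(n) = 3*sqrt(n - 42) = 3*sqrt(-42 + n))
l = 846 (l = 500 + 346 = 846)
(l + (W(43) + 857)/(Z - 2440))*(-1317 - 2838) = (846 + (3*sqrt(-42 + 43) + 857)/(-1114 - 2440))*(-1317 - 2838) = (846 + (3*sqrt(1) + 857)/(-3554))*(-4155) = (846 + (3*1 + 857)*(-1/3554))*(-4155) = (846 + (3 + 857)*(-1/3554))*(-4155) = (846 + 860*(-1/3554))*(-4155) = (846 - 430/1777)*(-4155) = (1502912/1777)*(-4155) = -6244599360/1777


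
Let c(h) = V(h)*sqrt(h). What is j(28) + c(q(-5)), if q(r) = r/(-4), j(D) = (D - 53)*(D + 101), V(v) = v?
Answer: -3225 + 5*sqrt(5)/8 ≈ -3223.6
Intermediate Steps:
j(D) = (-53 + D)*(101 + D)
q(r) = -r/4 (q(r) = r*(-1/4) = -r/4)
c(h) = h**(3/2) (c(h) = h*sqrt(h) = h**(3/2))
j(28) + c(q(-5)) = (-5353 + 28**2 + 48*28) + (-1/4*(-5))**(3/2) = (-5353 + 784 + 1344) + (5/4)**(3/2) = -3225 + 5*sqrt(5)/8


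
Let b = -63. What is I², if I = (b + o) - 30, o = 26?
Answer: 4489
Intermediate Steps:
I = -67 (I = (-63 + 26) - 30 = -37 - 30 = -67)
I² = (-67)² = 4489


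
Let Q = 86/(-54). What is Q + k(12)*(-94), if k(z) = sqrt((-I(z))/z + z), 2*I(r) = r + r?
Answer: -43/27 - 94*sqrt(11) ≈ -313.36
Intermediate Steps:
I(r) = r (I(r) = (r + r)/2 = (2*r)/2 = r)
k(z) = sqrt(-1 + z) (k(z) = sqrt((-z)/z + z) = sqrt(-1 + z))
Q = -43/27 (Q = 86*(-1/54) = -43/27 ≈ -1.5926)
Q + k(12)*(-94) = -43/27 + sqrt(-1 + 12)*(-94) = -43/27 + sqrt(11)*(-94) = -43/27 - 94*sqrt(11)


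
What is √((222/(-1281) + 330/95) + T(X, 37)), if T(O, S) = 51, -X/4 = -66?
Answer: √3574092907/8113 ≈ 7.3689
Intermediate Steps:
X = 264 (X = -4*(-66) = 264)
√((222/(-1281) + 330/95) + T(X, 37)) = √((222/(-1281) + 330/95) + 51) = √((222*(-1/1281) + 330*(1/95)) + 51) = √((-74/427 + 66/19) + 51) = √(26776/8113 + 51) = √(440539/8113) = √3574092907/8113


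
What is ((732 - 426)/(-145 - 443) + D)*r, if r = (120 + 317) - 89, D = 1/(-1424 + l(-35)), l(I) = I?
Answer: -12964218/71491 ≈ -181.34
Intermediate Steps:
D = -1/1459 (D = 1/(-1424 - 35) = 1/(-1459) = -1/1459 ≈ -0.00068540)
r = 348 (r = 437 - 89 = 348)
((732 - 426)/(-145 - 443) + D)*r = ((732 - 426)/(-145 - 443) - 1/1459)*348 = (306/(-588) - 1/1459)*348 = (306*(-1/588) - 1/1459)*348 = (-51/98 - 1/1459)*348 = -74507/142982*348 = -12964218/71491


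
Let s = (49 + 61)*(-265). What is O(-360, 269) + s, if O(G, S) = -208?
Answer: -29358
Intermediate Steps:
s = -29150 (s = 110*(-265) = -29150)
O(-360, 269) + s = -208 - 29150 = -29358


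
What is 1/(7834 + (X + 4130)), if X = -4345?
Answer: 1/7619 ≈ 0.00013125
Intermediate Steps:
1/(7834 + (X + 4130)) = 1/(7834 + (-4345 + 4130)) = 1/(7834 - 215) = 1/7619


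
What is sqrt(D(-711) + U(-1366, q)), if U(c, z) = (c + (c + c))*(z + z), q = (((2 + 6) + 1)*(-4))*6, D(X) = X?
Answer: 165*sqrt(65) ≈ 1330.3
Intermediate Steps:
q = -216 (q = ((8 + 1)*(-4))*6 = (9*(-4))*6 = -36*6 = -216)
U(c, z) = 6*c*z (U(c, z) = (c + 2*c)*(2*z) = (3*c)*(2*z) = 6*c*z)
sqrt(D(-711) + U(-1366, q)) = sqrt(-711 + 6*(-1366)*(-216)) = sqrt(-711 + 1770336) = sqrt(1769625) = 165*sqrt(65)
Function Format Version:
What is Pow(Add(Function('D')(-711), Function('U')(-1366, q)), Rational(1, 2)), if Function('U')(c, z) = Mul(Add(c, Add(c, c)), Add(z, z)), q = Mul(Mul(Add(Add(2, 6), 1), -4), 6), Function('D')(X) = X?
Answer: Mul(165, Pow(65, Rational(1, 2))) ≈ 1330.3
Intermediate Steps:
q = -216 (q = Mul(Mul(Add(8, 1), -4), 6) = Mul(Mul(9, -4), 6) = Mul(-36, 6) = -216)
Function('U')(c, z) = Mul(6, c, z) (Function('U')(c, z) = Mul(Add(c, Mul(2, c)), Mul(2, z)) = Mul(Mul(3, c), Mul(2, z)) = Mul(6, c, z))
Pow(Add(Function('D')(-711), Function('U')(-1366, q)), Rational(1, 2)) = Pow(Add(-711, Mul(6, -1366, -216)), Rational(1, 2)) = Pow(Add(-711, 1770336), Rational(1, 2)) = Pow(1769625, Rational(1, 2)) = Mul(165, Pow(65, Rational(1, 2)))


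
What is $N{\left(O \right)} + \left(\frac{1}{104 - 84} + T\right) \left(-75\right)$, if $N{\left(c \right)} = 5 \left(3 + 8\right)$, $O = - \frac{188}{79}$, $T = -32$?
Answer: $\frac{9805}{4} \approx 2451.3$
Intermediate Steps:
$O = - \frac{188}{79}$ ($O = \left(-188\right) \frac{1}{79} = - \frac{188}{79} \approx -2.3797$)
$N{\left(c \right)} = 55$ ($N{\left(c \right)} = 5 \cdot 11 = 55$)
$N{\left(O \right)} + \left(\frac{1}{104 - 84} + T\right) \left(-75\right) = 55 + \left(\frac{1}{104 - 84} - 32\right) \left(-75\right) = 55 + \left(\frac{1}{20} - 32\right) \left(-75\right) = 55 - - \frac{9585}{4} = 55 + \frac{9585}{4} = \frac{9805}{4}$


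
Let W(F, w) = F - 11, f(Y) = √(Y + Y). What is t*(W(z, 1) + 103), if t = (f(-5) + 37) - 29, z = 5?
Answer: 776 + 97*I*√10 ≈ 776.0 + 306.74*I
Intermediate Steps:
f(Y) = √2*√Y (f(Y) = √(2*Y) = √2*√Y)
t = 8 + I*√10 (t = (√2*√(-5) + 37) - 29 = (√2*(I*√5) + 37) - 29 = (I*√10 + 37) - 29 = (37 + I*√10) - 29 = 8 + I*√10 ≈ 8.0 + 3.1623*I)
W(F, w) = -11 + F
t*(W(z, 1) + 103) = (8 + I*√10)*((-11 + 5) + 103) = (8 + I*√10)*(-6 + 103) = (8 + I*√10)*97 = 776 + 97*I*√10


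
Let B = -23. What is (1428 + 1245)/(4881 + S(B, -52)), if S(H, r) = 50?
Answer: 2673/4931 ≈ 0.54208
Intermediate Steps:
(1428 + 1245)/(4881 + S(B, -52)) = (1428 + 1245)/(4881 + 50) = 2673/4931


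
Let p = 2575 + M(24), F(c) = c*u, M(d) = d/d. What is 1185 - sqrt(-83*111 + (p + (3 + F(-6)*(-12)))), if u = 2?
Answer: 1185 - I*sqrt(6490) ≈ 1185.0 - 80.561*I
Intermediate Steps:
M(d) = 1
F(c) = 2*c (F(c) = c*2 = 2*c)
p = 2576 (p = 2575 + 1 = 2576)
1185 - sqrt(-83*111 + (p + (3 + F(-6)*(-12)))) = 1185 - sqrt(-83*111 + (2576 + (3 + (2*(-6))*(-12)))) = 1185 - sqrt(-9213 + (2576 + (3 - 12*(-12)))) = 1185 - sqrt(-9213 + (2576 + (3 + 144))) = 1185 - sqrt(-9213 + (2576 + 147)) = 1185 - sqrt(-9213 + 2723) = 1185 - sqrt(-6490) = 1185 - I*sqrt(6490)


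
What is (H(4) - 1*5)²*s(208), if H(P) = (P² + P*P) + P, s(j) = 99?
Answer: 95139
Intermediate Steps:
H(P) = P + 2*P² (H(P) = (P² + P²) + P = 2*P² + P = P + 2*P²)
(H(4) - 1*5)²*s(208) = (4*(1 + 2*4) - 1*5)²*99 = (4*(1 + 8) - 5)²*99 = (4*9 - 5)²*99 = (36 - 5)²*99 = 31²*99 = 961*99 = 95139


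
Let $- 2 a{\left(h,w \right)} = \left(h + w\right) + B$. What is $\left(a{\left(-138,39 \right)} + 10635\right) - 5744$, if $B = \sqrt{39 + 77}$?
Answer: $\frac{9881}{2} - \sqrt{29} \approx 4935.1$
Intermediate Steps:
$B = 2 \sqrt{29}$ ($B = \sqrt{116} = 2 \sqrt{29} \approx 10.77$)
$a{\left(h,w \right)} = - \sqrt{29} - \frac{h}{2} - \frac{w}{2}$ ($a{\left(h,w \right)} = - \frac{\left(h + w\right) + 2 \sqrt{29}}{2} = - \frac{h + w + 2 \sqrt{29}}{2} = - \sqrt{29} - \frac{h}{2} - \frac{w}{2}$)
$\left(a{\left(-138,39 \right)} + 10635\right) - 5744 = \left(\left(- \sqrt{29} - -69 - \frac{39}{2}\right) + 10635\right) - 5744 = \left(\left(- \sqrt{29} + 69 - \frac{39}{2}\right) + 10635\right) - 5744 = \left(\left(\frac{99}{2} - \sqrt{29}\right) + 10635\right) - 5744 = \left(\frac{21369}{2} - \sqrt{29}\right) - 5744 = \frac{9881}{2} - \sqrt{29}$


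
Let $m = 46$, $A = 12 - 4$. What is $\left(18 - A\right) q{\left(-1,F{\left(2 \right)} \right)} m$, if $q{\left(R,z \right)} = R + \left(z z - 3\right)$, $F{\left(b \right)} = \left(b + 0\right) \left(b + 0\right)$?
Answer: $5520$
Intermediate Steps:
$A = 8$ ($A = 12 - 4 = 8$)
$F{\left(b \right)} = b^{2}$ ($F{\left(b \right)} = b b = b^{2}$)
$q{\left(R,z \right)} = -3 + R + z^{2}$ ($q{\left(R,z \right)} = R + \left(z^{2} - 3\right) = R + \left(-3 + z^{2}\right) = -3 + R + z^{2}$)
$\left(18 - A\right) q{\left(-1,F{\left(2 \right)} \right)} m = \left(18 - 8\right) \left(-3 - 1 + \left(2^{2}\right)^{2}\right) 46 = \left(18 - 8\right) \left(-3 - 1 + 4^{2}\right) 46 = 10 \left(-3 - 1 + 16\right) 46 = 10 \cdot 12 \cdot 46 = 120 \cdot 46 = 5520$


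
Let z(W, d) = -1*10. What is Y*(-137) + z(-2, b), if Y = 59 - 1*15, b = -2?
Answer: -6038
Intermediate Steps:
Y = 44 (Y = 59 - 15 = 44)
z(W, d) = -10
Y*(-137) + z(-2, b) = 44*(-137) - 10 = -6028 - 10 = -6038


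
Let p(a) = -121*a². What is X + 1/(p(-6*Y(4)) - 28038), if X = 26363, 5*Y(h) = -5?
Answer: 854003021/32394 ≈ 26363.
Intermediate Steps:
Y(h) = -1 (Y(h) = (⅕)*(-5) = -1)
X + 1/(p(-6*Y(4)) - 28038) = 26363 + 1/(-121*(-6*(-1))² - 28038) = 26363 + 1/(-121*6² - 28038) = 26363 + 1/(-121*36 - 28038) = 26363 + 1/(-4356 - 28038) = 26363 + 1/(-32394) = 26363 - 1/32394 = 854003021/32394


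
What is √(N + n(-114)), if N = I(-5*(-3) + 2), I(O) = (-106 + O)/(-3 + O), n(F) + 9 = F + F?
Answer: I*√47698/14 ≈ 15.6*I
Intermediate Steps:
n(F) = -9 + 2*F (n(F) = -9 + (F + F) = -9 + 2*F)
I(O) = (-106 + O)/(-3 + O)
N = -89/14 (N = (-106 + (-5*(-3) + 2))/(-3 + (-5*(-3) + 2)) = (-106 + (15 + 2))/(-3 + (15 + 2)) = (-106 + 17)/(-3 + 17) = -89/14 ≈ -6.3571)
√(N + n(-114)) = √(-89/14 + (-9 + 2*(-114))) = √(-89/14 + (-9 - 228)) = √(-89/14 - 237) = √(-3407/14) = I*√47698/14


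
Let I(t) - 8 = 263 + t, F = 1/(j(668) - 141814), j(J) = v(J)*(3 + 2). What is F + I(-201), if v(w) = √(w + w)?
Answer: 703891130953/10055588598 - 5*√334/10055588598 ≈ 70.000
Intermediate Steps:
v(w) = √2*√w (v(w) = √(2*w) = √2*√w)
j(J) = 5*√2*√J (j(J) = (√2*√J)*(3 + 2) = (√2*√J)*5 = 5*√2*√J)
F = 1/(-141814 + 10*√334) (F = 1/(5*√2*√668 - 141814) = 1/(5*√2*(2*√167) - 141814) = 1/(10*√334 - 141814) = 1/(-141814 + 10*√334) ≈ -7.0606e-6)
I(t) = 271 + t (I(t) = 8 + (263 + t) = 271 + t)
F + I(-201) = (-70907/10055588598 - 5*√334/10055588598) + (271 - 201) = (-70907/10055588598 - 5*√334/10055588598) + 70 = 703891130953/10055588598 - 5*√334/10055588598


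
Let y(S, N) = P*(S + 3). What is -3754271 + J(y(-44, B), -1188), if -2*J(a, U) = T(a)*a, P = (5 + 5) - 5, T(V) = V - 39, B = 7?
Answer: -3779281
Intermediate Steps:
T(V) = -39 + V
P = 5 (P = 10 - 5 = 5)
y(S, N) = 15 + 5*S (y(S, N) = 5*(S + 3) = 5*(3 + S) = 15 + 5*S)
J(a, U) = -a*(-39 + a)/2 (J(a, U) = -(-39 + a)*a/2 = -a*(-39 + a)/2)
-3754271 + J(y(-44, B), -1188) = -3754271 + (15 + 5*(-44))*(39 - (15 + 5*(-44)))/2 = -3754271 + (15 - 220)*(39 - (15 - 220))/2 = -3754271 + (½)*(-205)*(39 - 1*(-205)) = -3754271 + (½)*(-205)*(39 + 205) = -3754271 + (½)*(-205)*244 = -3754271 - 25010 = -3779281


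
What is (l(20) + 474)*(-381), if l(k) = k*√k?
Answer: -180594 - 15240*√5 ≈ -2.1467e+5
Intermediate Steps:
l(k) = k^(3/2)
(l(20) + 474)*(-381) = (20^(3/2) + 474)*(-381) = (40*√5 + 474)*(-381) = (474 + 40*√5)*(-381) = -180594 - 15240*√5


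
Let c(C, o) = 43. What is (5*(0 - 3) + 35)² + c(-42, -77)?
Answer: 443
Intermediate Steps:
(5*(0 - 3) + 35)² + c(-42, -77) = (5*(0 - 3) + 35)² + 43 = (5*(-3) + 35)² + 43 = (-15 + 35)² + 43 = 20² + 43 = 400 + 43 = 443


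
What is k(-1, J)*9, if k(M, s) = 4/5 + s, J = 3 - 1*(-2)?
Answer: 261/5 ≈ 52.200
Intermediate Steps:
J = 5 (J = 3 + 2 = 5)
k(M, s) = 4/5 + s (k(M, s) = 4*(1/5) + s = 4/5 + s)
k(-1, J)*9 = (4/5 + 5)*9 = (29/5)*9 = 261/5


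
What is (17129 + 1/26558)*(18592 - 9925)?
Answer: 3942722156661/26558 ≈ 1.4846e+8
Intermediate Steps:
(17129 + 1/26558)*(18592 - 9925) = (17129 + 1/26558)*8667 = (454911983/26558)*8667 = 3942722156661/26558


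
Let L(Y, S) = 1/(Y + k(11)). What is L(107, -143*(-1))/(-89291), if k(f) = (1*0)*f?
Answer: -1/9554137 ≈ -1.0467e-7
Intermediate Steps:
k(f) = 0 (k(f) = 0*f = 0)
L(Y, S) = 1/Y (L(Y, S) = 1/(Y + 0) = 1/Y)
L(107, -143*(-1))/(-89291) = 1/(107*(-89291)) = (1/107)*(-1/89291) = -1/9554137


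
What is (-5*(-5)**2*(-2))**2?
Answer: 62500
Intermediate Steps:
(-5*(-5)**2*(-2))**2 = (-5*25*(-2))**2 = (-125*(-2))**2 = 250**2 = 62500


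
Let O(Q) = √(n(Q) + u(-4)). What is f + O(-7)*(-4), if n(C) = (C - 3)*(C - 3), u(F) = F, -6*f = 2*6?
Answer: -2 - 16*√6 ≈ -41.192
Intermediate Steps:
f = -2 (f = -6/3 = -⅙*12 = -2)
n(C) = (-3 + C)² (n(C) = (-3 + C)*(-3 + C) = (-3 + C)²)
O(Q) = √(-4 + (-3 + Q)²) (O(Q) = √((-3 + Q)² - 4) = √(-4 + (-3 + Q)²))
f + O(-7)*(-4) = -2 + √(-4 + (-3 - 7)²)*(-4) = -2 + √(-4 + (-10)²)*(-4) = -2 + √(-4 + 100)*(-4) = -2 + √96*(-4) = -2 + (4*√6)*(-4) = -2 - 16*√6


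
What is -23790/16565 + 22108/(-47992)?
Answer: -75397435/39749374 ≈ -1.8968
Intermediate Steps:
-23790/16565 + 22108/(-47992) = -23790*1/16565 + 22108*(-1/47992) = -4758/3313 - 5527/11998 = -75397435/39749374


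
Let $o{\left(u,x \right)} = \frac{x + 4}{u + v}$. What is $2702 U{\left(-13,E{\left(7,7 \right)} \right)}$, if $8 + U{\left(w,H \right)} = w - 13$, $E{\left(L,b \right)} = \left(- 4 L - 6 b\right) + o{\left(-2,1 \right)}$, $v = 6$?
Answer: $-91868$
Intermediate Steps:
$o{\left(u,x \right)} = \frac{4 + x}{6 + u}$ ($o{\left(u,x \right)} = \frac{x + 4}{u + 6} = \frac{4 + x}{6 + u}$)
$E{\left(L,b \right)} = \frac{5}{4} - 6 b - 4 L$ ($E{\left(L,b \right)} = \left(- 4 L - 6 b\right) + \frac{4 + 1}{6 - 2} = \left(- 6 b - 4 L\right) + \frac{1}{4} \cdot 5 = \left(- 6 b - 4 L\right) + \frac{5}{4} = \frac{5}{4} - 6 b - 4 L$)
$U{\left(w,H \right)} = -21 + w$ ($U{\left(w,H \right)} = -8 + \left(w - 13\right) = -8 + \left(-13 + w\right) = -21 + w$)
$2702 U{\left(-13,E{\left(7,7 \right)} \right)} = 2702 \left(-21 - 13\right) = 2702 \left(-34\right) = -91868$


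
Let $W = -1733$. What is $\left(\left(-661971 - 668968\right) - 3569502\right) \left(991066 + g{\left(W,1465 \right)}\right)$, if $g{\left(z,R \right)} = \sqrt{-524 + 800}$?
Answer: $-4856660460106 - 9800882 \sqrt{69} \approx -4.8567 \cdot 10^{12}$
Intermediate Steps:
$g{\left(z,R \right)} = 2 \sqrt{69}$ ($g{\left(z,R \right)} = \sqrt{276} = 2 \sqrt{69}$)
$\left(\left(-661971 - 668968\right) - 3569502\right) \left(991066 + g{\left(W,1465 \right)}\right) = \left(\left(-661971 - 668968\right) - 3569502\right) \left(991066 + 2 \sqrt{69}\right) = \left(-1330939 - 3569502\right) \left(991066 + 2 \sqrt{69}\right) = - 4900441 \left(991066 + 2 \sqrt{69}\right) = -4856660460106 - 9800882 \sqrt{69}$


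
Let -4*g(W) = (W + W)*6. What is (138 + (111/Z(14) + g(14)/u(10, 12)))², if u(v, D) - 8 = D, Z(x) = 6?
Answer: 595984/25 ≈ 23839.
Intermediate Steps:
u(v, D) = 8 + D
g(W) = -3*W (g(W) = -(W + W)*6/4 = -2*W*6/4 = -3*W)
(138 + (111/Z(14) + g(14)/u(10, 12)))² = (138 + (111/6 + (-3*14)/(8 + 12)))² = (138 + (111*(⅙) - 42/20))² = (138 + (37/2 - 42*1/20))² = (138 + (37/2 - 21/10))² = (138 + 82/5)² = (772/5)² = 595984/25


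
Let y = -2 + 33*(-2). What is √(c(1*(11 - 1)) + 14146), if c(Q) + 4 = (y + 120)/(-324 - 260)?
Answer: √301448974/146 ≈ 118.92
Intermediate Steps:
y = -68 (y = -2 - 66 = -68)
c(Q) = -597/146 (c(Q) = -4 + (-68 + 120)/(-324 - 260) = -4 + 52/(-584) = -4 + 52*(-1/584) = -4 - 13/146 = -597/146)
√(c(1*(11 - 1)) + 14146) = √(-597/146 + 14146) = √(2064719/146) = √301448974/146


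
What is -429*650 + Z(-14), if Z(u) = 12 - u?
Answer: -278824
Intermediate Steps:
-429*650 + Z(-14) = -429*650 + (12 - 1*(-14)) = -278850 + (12 + 14) = -278850 + 26 = -278824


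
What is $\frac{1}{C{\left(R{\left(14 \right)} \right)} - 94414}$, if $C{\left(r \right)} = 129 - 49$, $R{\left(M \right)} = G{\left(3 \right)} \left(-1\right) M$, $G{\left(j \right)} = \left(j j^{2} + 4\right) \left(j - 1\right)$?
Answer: $- \frac{1}{94334} \approx -1.0601 \cdot 10^{-5}$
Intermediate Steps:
$G{\left(j \right)} = \left(-1 + j\right) \left(4 + j^{3}\right)$ ($G{\left(j \right)} = \left(j^{3} + 4\right) \left(-1 + j\right) = \left(4 + j^{3}\right) \left(-1 + j\right) = \left(-1 + j\right) \left(4 + j^{3}\right)$)
$R{\left(M \right)} = - 62 M$ ($R{\left(M \right)} = \left(-4 + 3^{4} - 3^{3} + 4 \cdot 3\right) \left(-1\right) M = \left(-4 + 81 - 27 + 12\right) \left(-1\right) M = 62 \left(-1\right) M = - 62 M$)
$C{\left(r \right)} = 80$
$\frac{1}{C{\left(R{\left(14 \right)} \right)} - 94414} = \frac{1}{80 - 94414} = \frac{1}{-94334} = - \frac{1}{94334}$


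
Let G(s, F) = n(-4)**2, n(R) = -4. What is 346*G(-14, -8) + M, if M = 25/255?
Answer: 282341/51 ≈ 5536.1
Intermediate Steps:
M = 5/51 (M = 25*(1/255) = 5/51 ≈ 0.098039)
G(s, F) = 16 (G(s, F) = (-4)**2 = 16)
346*G(-14, -8) + M = 346*16 + 5/51 = 5536 + 5/51 = 282341/51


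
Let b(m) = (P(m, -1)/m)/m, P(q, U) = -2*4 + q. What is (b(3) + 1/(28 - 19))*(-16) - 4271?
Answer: -38375/9 ≈ -4263.9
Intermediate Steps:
P(q, U) = -8 + q
b(m) = (-8 + m)/m**2 (b(m) = ((-8 + m)/m)/m = (-8 + m)/m**2)
(b(3) + 1/(28 - 19))*(-16) - 4271 = ((-8 + 3)/3**2 + 1/(28 - 19))*(-16) - 4271 = ((1/9)*(-5) + 1/9)*(-16) - 4271 = (-5/9 + 1/9)*(-16) - 4271 = -4/9*(-16) - 4271 = 64/9 - 4271 = -38375/9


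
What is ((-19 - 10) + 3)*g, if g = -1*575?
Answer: 14950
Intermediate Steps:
g = -575
((-19 - 10) + 3)*g = ((-19 - 10) + 3)*(-575) = (-29 + 3)*(-575) = -26*(-575) = 14950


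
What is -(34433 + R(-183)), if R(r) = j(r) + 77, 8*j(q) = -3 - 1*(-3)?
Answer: -34510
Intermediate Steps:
j(q) = 0 (j(q) = (-3 - 1*(-3))/8 = (-3 + 3)/8 = (⅛)*0 = 0)
R(r) = 77 (R(r) = 0 + 77 = 77)
-(34433 + R(-183)) = -(34433 + 77) = -1*34510 = -34510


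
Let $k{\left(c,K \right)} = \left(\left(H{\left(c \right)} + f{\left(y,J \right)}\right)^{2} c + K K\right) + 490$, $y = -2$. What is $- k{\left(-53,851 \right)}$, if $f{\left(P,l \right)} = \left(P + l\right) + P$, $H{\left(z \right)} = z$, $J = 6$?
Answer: $-586838$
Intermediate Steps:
$f{\left(P,l \right)} = l + 2 P$
$k{\left(c,K \right)} = 490 + K^{2} + c \left(2 + c\right)^{2}$ ($k{\left(c,K \right)} = \left(\left(c + \left(6 + 2 \left(-2\right)\right)\right)^{2} c + K K\right) + 490 = \left(\left(c + \left(6 - 4\right)\right)^{2} c + K^{2}\right) + 490 = \left(\left(c + 2\right)^{2} c + K^{2}\right) + 490 = \left(\left(2 + c\right)^{2} c + K^{2}\right) + 490 = \left(c \left(2 + c\right)^{2} + K^{2}\right) + 490 = \left(K^{2} + c \left(2 + c\right)^{2}\right) + 490 = 490 + K^{2} + c \left(2 + c\right)^{2}$)
$- k{\left(-53,851 \right)} = - (490 + 851^{2} - 53 \left(2 - 53\right)^{2}) = - (490 + 724201 - 53 \left(-51\right)^{2}) = - (490 + 724201 - 137853) = \left(-1\right) 586838 = -586838$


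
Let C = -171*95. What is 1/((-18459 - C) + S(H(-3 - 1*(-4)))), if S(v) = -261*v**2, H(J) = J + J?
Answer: -1/3258 ≈ -0.00030694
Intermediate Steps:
H(J) = 2*J
C = -16245
1/((-18459 - C) + S(H(-3 - 1*(-4)))) = 1/((-18459 - 1*(-16245)) - 261*4*(-3 - 1*(-4))**2) = 1/((-18459 + 16245) - 261*4*(-3 + 4)**2) = 1/(-2214 - 261*(2*1)**2) = 1/(-2214 - 261*2**2) = 1/(-2214 - 261*4) = 1/(-2214 - 1044) = 1/(-3258) = -1/3258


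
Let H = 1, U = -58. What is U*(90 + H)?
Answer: -5278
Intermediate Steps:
U*(90 + H) = -58*(90 + 1) = -58*91 = -5278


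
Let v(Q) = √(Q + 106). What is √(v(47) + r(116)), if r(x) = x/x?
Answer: √(1 + 3*√17) ≈ 3.6564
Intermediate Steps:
r(x) = 1
v(Q) = √(106 + Q)
√(v(47) + r(116)) = √(√(106 + 47) + 1) = √(√153 + 1) = √(3*√17 + 1) = √(1 + 3*√17)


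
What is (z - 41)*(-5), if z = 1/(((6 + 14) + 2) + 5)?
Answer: 5530/27 ≈ 204.81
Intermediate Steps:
z = 1/27 (z = 1/((20 + 2) + 5) = 1/(22 + 5) = 1/27 ≈ 0.037037)
(z - 41)*(-5) = (1/27 - 41)*(-5) = -1106/27*(-5) = 5530/27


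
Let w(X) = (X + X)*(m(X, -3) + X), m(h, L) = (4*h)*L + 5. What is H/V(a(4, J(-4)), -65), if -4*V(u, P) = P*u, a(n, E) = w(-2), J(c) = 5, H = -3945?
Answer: 263/117 ≈ 2.2479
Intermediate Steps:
m(h, L) = 5 + 4*L*h (m(h, L) = 4*L*h + 5 = 5 + 4*L*h)
w(X) = 2*X*(5 - 11*X) (w(X) = (X + X)*((5 + 4*(-3)*X) + X) = (2*X)*((5 - 12*X) + X) = (2*X)*(5 - 11*X) = 2*X*(5 - 11*X))
a(n, E) = -108 (a(n, E) = 2*(-2)*(5 - 11*(-2)) = 2*(-2)*(5 + 22) = 2*(-2)*27 = -108)
V(u, P) = -P*u/4
H/V(a(4, J(-4)), -65) = -3945/((-1/4*(-65)*(-108))) = -3945/(-1755) = -3945*(-1/1755) = 263/117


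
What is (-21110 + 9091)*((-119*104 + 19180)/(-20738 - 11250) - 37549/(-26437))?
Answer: -3068571082304/211416689 ≈ -14514.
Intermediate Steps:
(-21110 + 9091)*((-119*104 + 19180)/(-20738 - 11250) - 37549/(-26437)) = -12019*((-12376 + 19180)/(-31988) - 37549*(-1/26437)) = -12019*(6804*(-1/31988) + 37549/26437) = -12019*(-1701/7997 + 37549/26437) = -12019*255310016/211416689 = -3068571082304/211416689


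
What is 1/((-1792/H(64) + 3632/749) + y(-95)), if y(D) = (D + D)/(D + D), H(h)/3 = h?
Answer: -2247/7829 ≈ -0.28701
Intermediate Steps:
H(h) = 3*h
y(D) = 1 (y(D) = (2*D)/((2*D)) = (2*D)*(1/(2*D)) = 1)
1/((-1792/H(64) + 3632/749) + y(-95)) = 1/((-1792/(3*64) + 3632/749) + 1) = 1/((-1792/192 + 3632*(1/749)) + 1) = 1/((-1792*1/192 + 3632/749) + 1) = 1/((-28/3 + 3632/749) + 1) = 1/(-10076/2247 + 1) = 1/(-7829/2247) = -2247/7829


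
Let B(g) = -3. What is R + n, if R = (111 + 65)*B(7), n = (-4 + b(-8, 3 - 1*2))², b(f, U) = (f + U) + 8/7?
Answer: -21111/49 ≈ -430.84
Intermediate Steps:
b(f, U) = 8/7 + U + f (b(f, U) = (U + f) + 8*(⅐) = (U + f) + 8/7 = 8/7 + U + f)
n = 4761/49 (n = (-4 + (8/7 + (3 - 1*2) - 8))² = (-4 + (8/7 + (3 - 2) - 8))² = (-4 + (8/7 + 1 - 8))² = (-4 - 41/7)² = (-69/7)² = 4761/49 ≈ 97.163)
R = -528 (R = (111 + 65)*(-3) = 176*(-3) = -528)
R + n = -528 + 4761/49 = -21111/49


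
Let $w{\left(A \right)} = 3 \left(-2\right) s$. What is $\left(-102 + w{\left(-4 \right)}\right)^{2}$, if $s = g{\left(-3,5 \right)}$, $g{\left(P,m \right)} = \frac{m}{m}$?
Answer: $11664$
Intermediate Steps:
$g{\left(P,m \right)} = 1$
$s = 1$
$w{\left(A \right)} = -6$ ($w{\left(A \right)} = 3 \left(-2\right) 1 = \left(-6\right) 1 = -6$)
$\left(-102 + w{\left(-4 \right)}\right)^{2} = \left(-102 - 6\right)^{2} = \left(-108\right)^{2} = 11664$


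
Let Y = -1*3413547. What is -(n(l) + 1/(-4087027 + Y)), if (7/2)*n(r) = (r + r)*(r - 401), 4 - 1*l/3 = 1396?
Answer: -573450444715385/52504018 ≈ -1.0922e+7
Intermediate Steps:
l = -4176 (l = 12 - 3*1396 = 12 - 4188 = -4176)
Y = -3413547
n(r) = 4*r*(-401 + r)/7 (n(r) = 2*((r + r)*(r - 401))/7 = 2*((2*r)*(-401 + r))/7 = 2*(2*r*(-401 + r))/7 = 4*r*(-401 + r)/7)
-(n(l) + 1/(-4087027 + Y)) = -((4/7)*(-4176)*(-401 - 4176) + 1/(-4087027 - 3413547)) = -((4/7)*(-4176)*(-4577) + 1/(-7500574)) = -(76454208/7 - 1/7500574) = -1*573450444715385/52504018 = -573450444715385/52504018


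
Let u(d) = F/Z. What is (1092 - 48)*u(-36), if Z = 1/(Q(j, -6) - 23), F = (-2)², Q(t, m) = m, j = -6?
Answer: -121104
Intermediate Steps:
F = 4
Z = -1/29 (Z = 1/(-6 - 23) = 1/(-29) = -1/29 ≈ -0.034483)
u(d) = -116 (u(d) = 4/(-1/29) = 4*(-29) = -116)
(1092 - 48)*u(-36) = (1092 - 48)*(-116) = 1044*(-116) = -121104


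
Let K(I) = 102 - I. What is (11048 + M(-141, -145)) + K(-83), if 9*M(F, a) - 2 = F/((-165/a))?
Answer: 123414/11 ≈ 11219.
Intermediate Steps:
M(F, a) = 2/9 - F*a/1485 (M(F, a) = 2/9 + (F/((-165/a)))/9 = 2/9 + (F*(-a/165))/9 = 2/9 + (-F*a/165)/9 = 2/9 - F*a/1485)
(11048 + M(-141, -145)) + K(-83) = (11048 + (2/9 - 1/1485*(-141)*(-145))) + (102 - 1*(-83)) = (11048 + (2/9 - 1363/99)) + (102 + 83) = (11048 - 149/11) + 185 = 121379/11 + 185 = 123414/11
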